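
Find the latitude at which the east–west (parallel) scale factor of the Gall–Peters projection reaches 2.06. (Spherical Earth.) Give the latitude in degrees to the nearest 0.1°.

69.9°

Gall–Peters is a cylindrical equal-area projection with standard parallels at ±45°. Cylindrical equal-area (φ₀ = 45°): h = cos φ / cos 45° along meridians, k = cos 45° / cos φ along parallels; h·k = 1.
k = cos φ₀ / cos φ = 2.06  ⇒  cos φ = cos 45° / 2.06 = 0.3433.
φ = arccos(0.3433) ≈ 69.9°.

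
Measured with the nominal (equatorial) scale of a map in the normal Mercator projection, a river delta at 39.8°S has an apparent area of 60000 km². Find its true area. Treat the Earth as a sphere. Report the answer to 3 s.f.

35400 km²

For Mercator, h = k = sec φ (a conformal cylindrical projection has a single point scale, 1/cos φ).
Areal scale = k² = sec²φ = 1/cos²(39.8°) = 1/0.7683² = 1.694.
True area = apparent / (areal scale) = 60000 / 1.694 ≈ 35400 km².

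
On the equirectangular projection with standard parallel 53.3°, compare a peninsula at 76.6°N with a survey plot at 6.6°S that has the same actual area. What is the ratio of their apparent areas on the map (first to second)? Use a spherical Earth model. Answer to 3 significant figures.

4.29

In the equirectangular projection with standard parallel φ₀ = 53.3° (x = Rλ cos φ₀, y = Rφ), meridians are true-scale (h = 1) and the parallel scale is k = cos φ₀ / cos φ.
Areal scale at 76.6°: h·k = 1.000 × 2.579 = 2.579.
Areal scale at 6.6°: h·k = 1.000 × 0.6016 = 0.6016.
Ratio = 2.579/0.6016 ≈ 4.29.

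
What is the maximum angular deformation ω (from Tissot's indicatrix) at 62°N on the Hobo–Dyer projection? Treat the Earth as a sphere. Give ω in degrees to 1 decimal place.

The Hobo–Dyer projection is cylindrical equal-area with φ₀ = 37.5°. A cylindrical equal-area projection with standard parallel φ₀ has meridian scale h = cos φ / cos φ₀ and parallel scale k = cos φ₀ / cos φ (so areas are preserved, h·k = 1).
At 62°: h = 0.5918, k = 1.690; principal scales a = 1.690, b = 0.5918.
sin(ω/2) = (a − b)/(a + b) = 1.098/2.282 = 0.4813, so ω = 2 arcsin(0.4813) ≈ 57.5°.

57.5°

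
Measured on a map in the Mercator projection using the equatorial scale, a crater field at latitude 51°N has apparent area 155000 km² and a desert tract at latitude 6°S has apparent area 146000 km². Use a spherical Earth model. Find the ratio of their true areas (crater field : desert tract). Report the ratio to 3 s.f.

On Mercator the areal scale is sec²φ, so true area = apparent × cos²φ.
True area of crater field: 155000 × cos²(51°) = 155000 × 0.3960 = 61390 km².
True area of desert tract: 146000 × cos²(6°) = 146000 × 0.9891 = 144400 km².
Ratio = 61390 / 144400 ≈ 0.425.

0.425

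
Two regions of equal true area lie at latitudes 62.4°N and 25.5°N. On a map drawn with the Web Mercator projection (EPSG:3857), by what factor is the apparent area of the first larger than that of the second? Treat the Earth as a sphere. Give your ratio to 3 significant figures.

3.80

Mercator is conformal with k = sec φ, so areal scale = k² = sec²φ.
At 62.4°: sec²(62.4°) = 1/0.4633² = 4.659.
At 25.5°: sec²(25.5°) = 1/0.9026² = 1.228.
Ratio = 4.659/1.228 = cos²(25.5°)/cos²(62.4°) ≈ 3.80.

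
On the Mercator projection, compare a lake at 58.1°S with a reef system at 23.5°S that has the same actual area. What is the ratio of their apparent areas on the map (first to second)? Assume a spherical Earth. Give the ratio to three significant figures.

Mercator is conformal with k = sec φ, so areal scale = k² = sec²φ.
At 58.1°: sec²(58.1°) = 1/0.5284² = 3.581.
At 23.5°: sec²(23.5°) = 1/0.9171² = 1.189.
Ratio = 3.581/1.189 = cos²(23.5°)/cos²(58.1°) ≈ 3.01.

3.01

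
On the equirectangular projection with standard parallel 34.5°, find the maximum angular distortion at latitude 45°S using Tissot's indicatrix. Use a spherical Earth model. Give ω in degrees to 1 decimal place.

8.8°

The equidistant cylindrical projection with φ₀ = 34.5° has h = 1 (meridians true) and k = cos φ₀ / cos φ along parallels.
At 45°: h = 1.000, k = 1.165; principal scales a = 1.165, b = 1.000.
sin(ω/2) = (a − b)/(a + b) = 0.1655/2.165 = 0.07642, so ω = 2 arcsin(0.07642) ≈ 8.8°.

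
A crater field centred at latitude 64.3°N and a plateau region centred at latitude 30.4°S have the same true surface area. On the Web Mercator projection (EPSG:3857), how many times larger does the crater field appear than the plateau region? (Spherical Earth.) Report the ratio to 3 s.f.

3.96

Mercator is conformal with k = sec φ, so areal scale = k² = sec²φ.
At 64.3°: sec²(64.3°) = 1/0.4337² = 5.317.
At 30.4°: sec²(30.4°) = 1/0.8625² = 1.344.
Ratio = 5.317/1.344 = cos²(30.4°)/cos²(64.3°) ≈ 3.96.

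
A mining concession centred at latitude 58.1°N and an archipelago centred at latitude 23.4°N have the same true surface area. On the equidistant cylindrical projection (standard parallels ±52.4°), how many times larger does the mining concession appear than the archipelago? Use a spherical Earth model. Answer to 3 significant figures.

With standard parallel φ₀ = 52.4°, the equirectangular projection gives x = Rλ cos φ₀, y = Rφ, so h = 1 and k = cos 52.4° / cos φ.
Areal scale at 58.1°: h·k = 1.000 × 1.155 = 1.155.
Areal scale at 23.4°: h·k = 1.000 × 0.6648 = 0.6648.
Ratio = 1.155/0.6648 ≈ 1.74.

1.74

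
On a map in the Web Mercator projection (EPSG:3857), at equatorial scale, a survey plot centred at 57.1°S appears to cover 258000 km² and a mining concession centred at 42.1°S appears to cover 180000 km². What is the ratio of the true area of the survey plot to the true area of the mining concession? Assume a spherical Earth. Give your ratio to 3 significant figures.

Since Mercator area scale is 1/cos²φ, the true area equals the apparent area multiplied by cos²φ.
True area of survey plot: 258000 × cos²(57.1°) = 258000 × 0.2950 = 76120 km².
True area of mining concession: 180000 × cos²(42.1°) = 180000 × 0.5505 = 99100 km².
Ratio = 76120 / 99100 ≈ 0.768.

0.768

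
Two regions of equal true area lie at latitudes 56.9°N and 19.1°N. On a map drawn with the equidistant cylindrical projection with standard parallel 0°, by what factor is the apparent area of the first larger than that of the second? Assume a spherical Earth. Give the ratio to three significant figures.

For the equirectangular projection with φ₀ = 0 (plate carrée), h = 1 along meridians and k = sec φ along parallels.
Areal scale at 56.9°: h·k = 1.000 × 1.831 = 1.831.
Areal scale at 19.1°: h·k = 1.000 × 1.058 = 1.058.
Ratio = 1.831/1.058 ≈ 1.73.

1.73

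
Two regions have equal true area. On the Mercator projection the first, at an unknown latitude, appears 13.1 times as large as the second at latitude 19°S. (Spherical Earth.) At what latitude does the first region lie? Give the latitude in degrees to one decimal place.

74.9°

On Mercator, (apparent₁)/(apparent₂) = sec²φ₁ / sec²φ₂ when true areas are equal.
cos²φ₂ / cos²φ₁ = 13.1  ⇒  cos φ₁ = cos 19° / √13.1 = 0.9455/3.619 = 0.2612.
φ₁ = arccos(0.2612) ≈ 74.9°.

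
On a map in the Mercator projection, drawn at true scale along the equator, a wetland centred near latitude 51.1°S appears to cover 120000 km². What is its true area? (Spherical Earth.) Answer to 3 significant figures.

47300 km²

Mercator is conformal, so the point scale is isotropic: h = k = sec φ = 1/cos φ.
Areal scale = k² = sec²φ = 1/cos²(51.1°) = 1/0.6280² = 2.536.
True area = apparent / (areal scale) = 120000 / 2.536 ≈ 47300 km².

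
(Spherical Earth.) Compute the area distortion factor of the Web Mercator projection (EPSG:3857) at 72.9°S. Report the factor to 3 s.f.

The Mercator projection is conformal; its linear scale factor is the same in every direction and equals sec φ = 1/cos φ.
Areal scale = k² = sec²φ = 1/cos²(72.9°) = 1/0.2940² = 11.57.

11.6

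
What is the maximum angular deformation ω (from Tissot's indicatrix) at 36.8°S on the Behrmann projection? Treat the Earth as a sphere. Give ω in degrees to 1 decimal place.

Behrmann is a cylindrical equal-area projection with standard parallels at ±30°. For cylindrical equal-area with standard parallel φ₀, h = cos φ / cos φ₀ and k = cos φ₀ / cos φ, so h·k = 1.
At 36.8°: h = 0.9246, k = 1.082; principal scales a = 1.082, b = 0.9246.
sin(ω/2) = (a − b)/(a + b) = 0.1569/2.006 = 0.07823, so ω = 2 arcsin(0.07823) ≈ 9.0°.

9.0°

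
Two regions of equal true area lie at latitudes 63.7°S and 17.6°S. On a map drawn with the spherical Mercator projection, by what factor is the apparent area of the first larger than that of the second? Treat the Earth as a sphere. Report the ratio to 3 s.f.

Mercator areal scale is sec²φ.
At 63.7°: sec²(63.7°) = 1/0.4431² = 5.094.
At 17.6°: sec²(17.6°) = 1/0.9532² = 1.101.
Ratio = 5.094/1.101 = cos²(17.6°)/cos²(63.7°) ≈ 4.63.

4.63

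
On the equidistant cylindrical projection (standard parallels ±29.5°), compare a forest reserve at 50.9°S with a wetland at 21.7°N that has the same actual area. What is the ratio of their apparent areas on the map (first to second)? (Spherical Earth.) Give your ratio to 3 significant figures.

1.47

In the equirectangular projection with standard parallel φ₀ = 29.5° (x = Rλ cos φ₀, y = Rφ), meridians are true-scale (h = 1) and the parallel scale is k = cos φ₀ / cos φ.
Areal scale at 50.9°: h·k = 1.000 × 1.380 = 1.380.
Areal scale at 21.7°: h·k = 1.000 × 0.9367 = 0.9367.
Ratio = 1.380/0.9367 ≈ 1.47.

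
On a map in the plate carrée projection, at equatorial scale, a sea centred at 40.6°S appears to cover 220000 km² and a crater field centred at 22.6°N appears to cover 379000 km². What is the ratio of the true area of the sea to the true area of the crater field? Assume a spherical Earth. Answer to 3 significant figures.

0.477

On the plate carrée, areal scale = h·k = 1 × sec φ, so true area = apparent × cos φ.
True area of sea: 220000 × cos(40.6°) = 220000 × 0.7593 = 167000 km².
True area of crater field: 379000 × cos(22.6°) = 379000 × 0.9232 = 349900 km².
Ratio = 167000 / 349900 ≈ 0.477.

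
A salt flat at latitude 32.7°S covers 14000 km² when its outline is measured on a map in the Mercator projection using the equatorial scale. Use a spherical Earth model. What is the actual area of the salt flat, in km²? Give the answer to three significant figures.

Mercator is conformal, so the point scale is isotropic: h = k = sec φ = 1/cos φ.
Areal scale = k² = sec²φ = 1/cos²(32.7°) = 1/0.8415² = 1.412.
True area = apparent / (areal scale) = 14000 / 1.412 ≈ 9910 km².

9910 km²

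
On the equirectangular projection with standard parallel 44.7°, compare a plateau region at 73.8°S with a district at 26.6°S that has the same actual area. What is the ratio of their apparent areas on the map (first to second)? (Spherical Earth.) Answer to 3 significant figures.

3.20

In the equirectangular projection with standard parallel φ₀ = 44.7° (x = Rλ cos φ₀, y = Rφ), meridians are true-scale (h = 1) and the parallel scale is k = cos φ₀ / cos φ.
Areal scale at 73.8°: h·k = 1.000 × 2.548 = 2.548.
Areal scale at 26.6°: h·k = 1.000 × 0.7949 = 0.7949.
Ratio = 2.548/0.7949 ≈ 3.20.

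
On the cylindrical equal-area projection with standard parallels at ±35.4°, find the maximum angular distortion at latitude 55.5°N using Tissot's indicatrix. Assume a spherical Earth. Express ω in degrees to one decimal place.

40.8°

Cylindrical equal-area (φ₀ = 35.4°): h = cos φ / cos 35.4° along meridians, k = cos 35.4° / cos φ along parallels; h·k = 1.
At 55.5°: h = 0.6949, k = 1.439; principal scales a = 1.439, b = 0.6949.
sin(ω/2) = (a − b)/(a + b) = 0.7443/2.134 = 0.3488, so ω = 2 arcsin(0.3488) ≈ 40.8°.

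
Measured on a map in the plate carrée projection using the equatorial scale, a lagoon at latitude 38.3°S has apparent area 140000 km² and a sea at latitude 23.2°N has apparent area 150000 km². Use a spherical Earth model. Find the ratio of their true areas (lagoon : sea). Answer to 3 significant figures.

0.797

On the plate carrée, areal scale = h·k = 1 × sec φ, so true area = apparent × cos φ.
True area of lagoon: 140000 × cos(38.3°) = 140000 × 0.7848 = 109900 km².
True area of sea: 150000 × cos(23.2°) = 150000 × 0.9191 = 137900 km².
Ratio = 109900 / 137900 ≈ 0.797.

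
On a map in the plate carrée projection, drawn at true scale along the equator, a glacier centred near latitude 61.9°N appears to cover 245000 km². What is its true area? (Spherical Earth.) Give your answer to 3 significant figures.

In the plate carrée (x = Rλ, y = Rφ), meridians are true-scale (h = 1) and parallels are stretched by k = sec φ.
Areal scale = h·k = 1 × sec φ; at 61.9°, h = 1.000, k = 2.123, so h·k = 2.123.
True area = apparent / (areal scale) = 245000 / 2.123 ≈ 115000 km².

115000 km²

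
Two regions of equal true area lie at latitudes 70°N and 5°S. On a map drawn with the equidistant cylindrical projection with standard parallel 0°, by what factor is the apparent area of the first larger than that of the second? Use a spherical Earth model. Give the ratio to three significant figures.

2.91

Plate carrée maps x = Rλ, y = Rφ. The meridian scale is h = 1 and the parallel scale is k = 1/cos φ = sec φ.
Areal scale at 70°: h·k = 1.000 × 2.924 = 2.924.
Areal scale at 5°: h·k = 1.000 × 1.004 = 1.004.
Ratio = 2.924/1.004 ≈ 2.91.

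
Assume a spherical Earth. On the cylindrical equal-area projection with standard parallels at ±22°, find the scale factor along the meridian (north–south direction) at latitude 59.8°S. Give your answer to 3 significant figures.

0.543

A cylindrical equal-area projection with standard parallel φ₀ has meridian scale h = cos φ / cos φ₀ and parallel scale k = cos φ₀ / cos φ (so areas are preserved, h·k = 1).
h = cos 59.8° / cos 22° = 0.5030/0.9272 = 0.5425.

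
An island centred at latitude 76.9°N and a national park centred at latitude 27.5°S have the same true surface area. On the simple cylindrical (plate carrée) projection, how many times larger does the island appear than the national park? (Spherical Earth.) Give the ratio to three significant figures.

3.91

Plate carrée maps x = Rλ, y = Rφ. The meridian scale is h = 1 and the parallel scale is k = 1/cos φ = sec φ.
Areal scale at 76.9°: h·k = 1.000 × 4.412 = 4.412.
Areal scale at 27.5°: h·k = 1.000 × 1.127 = 1.127.
Ratio = 4.412/1.127 ≈ 3.91.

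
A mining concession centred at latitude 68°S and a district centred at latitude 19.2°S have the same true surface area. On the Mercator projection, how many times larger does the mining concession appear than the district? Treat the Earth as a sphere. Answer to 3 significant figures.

On Mercator, area is exaggerated by sec²φ = 1/cos²φ.
At 68°: sec²(68°) = 1/0.3746² = 7.126.
At 19.2°: sec²(19.2°) = 1/0.9444² = 1.121.
Ratio = 7.126/1.121 = cos²(19.2°)/cos²(68°) ≈ 6.36.

6.36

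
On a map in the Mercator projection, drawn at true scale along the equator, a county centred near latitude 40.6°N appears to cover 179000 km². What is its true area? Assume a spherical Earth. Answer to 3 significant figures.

103000 km²

The Mercator projection is conformal; its linear scale factor is the same in every direction and equals sec φ = 1/cos φ.
Areal scale = k² = sec²φ = 1/cos²(40.6°) = 1/0.7593² = 1.735.
True area = apparent / (areal scale) = 179000 / 1.735 ≈ 103000 km².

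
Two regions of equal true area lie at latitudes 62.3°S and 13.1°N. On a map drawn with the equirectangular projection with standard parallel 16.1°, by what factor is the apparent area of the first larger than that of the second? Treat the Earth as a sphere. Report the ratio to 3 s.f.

In the equirectangular projection with standard parallel φ₀ = 16.1° (x = Rλ cos φ₀, y = Rφ), meridians are true-scale (h = 1) and the parallel scale is k = cos φ₀ / cos φ.
Areal scale at 62.3°: h·k = 1.000 × 2.067 = 2.067.
Areal scale at 13.1°: h·k = 1.000 × 0.9865 = 0.9865.
Ratio = 2.067/0.9865 ≈ 2.10.

2.10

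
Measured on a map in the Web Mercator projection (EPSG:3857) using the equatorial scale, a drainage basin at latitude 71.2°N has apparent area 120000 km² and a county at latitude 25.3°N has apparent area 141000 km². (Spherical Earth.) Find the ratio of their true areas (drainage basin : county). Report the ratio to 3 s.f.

0.108

On Mercator the areal scale is sec²φ, so true area = apparent × cos²φ.
True area of drainage basin: 120000 × cos²(71.2°) = 120000 × 0.1039 = 12460 km².
True area of county: 141000 × cos²(25.3°) = 141000 × 0.8174 = 115200 km².
Ratio = 12460 / 115200 ≈ 0.108.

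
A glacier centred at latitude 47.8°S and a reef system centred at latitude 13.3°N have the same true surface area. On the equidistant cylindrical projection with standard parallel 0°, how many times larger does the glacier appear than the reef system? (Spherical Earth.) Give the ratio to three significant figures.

1.45

Plate carrée maps x = Rλ, y = Rφ. The meridian scale is h = 1 and the parallel scale is k = 1/cos φ = sec φ.
Areal scale at 47.8°: h·k = 1.000 × 1.489 = 1.489.
Areal scale at 13.3°: h·k = 1.000 × 1.028 = 1.028.
Ratio = 1.489/1.028 ≈ 1.45.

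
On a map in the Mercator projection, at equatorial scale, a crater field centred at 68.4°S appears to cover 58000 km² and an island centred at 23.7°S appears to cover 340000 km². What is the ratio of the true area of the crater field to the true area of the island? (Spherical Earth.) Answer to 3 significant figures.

0.0276

Since Mercator area scale is 1/cos²φ, the true area equals the apparent area multiplied by cos²φ.
True area of crater field: 58000 × cos²(68.4°) = 58000 × 0.1355 = 7860 km².
True area of island: 340000 × cos²(23.7°) = 340000 × 0.8384 = 285100 km².
Ratio = 7860 / 285100 ≈ 0.0276.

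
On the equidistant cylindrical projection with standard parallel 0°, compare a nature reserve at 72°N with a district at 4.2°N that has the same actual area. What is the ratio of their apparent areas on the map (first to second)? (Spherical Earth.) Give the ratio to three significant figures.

Plate carrée maps x = Rλ, y = Rφ. The meridian scale is h = 1 and the parallel scale is k = 1/cos φ = sec φ.
Areal scale at 72°: h·k = 1.000 × 3.236 = 3.236.
Areal scale at 4.2°: h·k = 1.000 × 1.003 = 1.003.
Ratio = 3.236/1.003 ≈ 3.23.

3.23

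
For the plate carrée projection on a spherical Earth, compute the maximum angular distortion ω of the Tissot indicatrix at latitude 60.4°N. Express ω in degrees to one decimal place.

Plate carrée maps x = Rλ, y = Rφ. The meridian scale is h = 1 and the parallel scale is k = 1/cos φ = sec φ.
At 60.4°: h = 1.000, k = 2.025; principal scales a = 2.025, b = 1.000.
sin(ω/2) = (a − b)/(a + b) = 1.025/3.025 = 0.3387, so ω = 2 arcsin(0.3387) ≈ 39.6°.

39.6°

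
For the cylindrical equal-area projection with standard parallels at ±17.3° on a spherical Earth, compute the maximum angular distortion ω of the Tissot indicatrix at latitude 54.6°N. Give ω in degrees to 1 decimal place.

55.0°

A cylindrical equal-area projection with standard parallel φ₀ has meridian scale h = cos φ / cos φ₀ and parallel scale k = cos φ₀ / cos φ (so areas are preserved, h·k = 1).
At 54.6°: h = 0.6067, k = 1.648; principal scales a = 1.648, b = 0.6067.
sin(ω/2) = (a − b)/(a + b) = 1.041/2.255 = 0.4619, so ω = 2 arcsin(0.4619) ≈ 55.0°.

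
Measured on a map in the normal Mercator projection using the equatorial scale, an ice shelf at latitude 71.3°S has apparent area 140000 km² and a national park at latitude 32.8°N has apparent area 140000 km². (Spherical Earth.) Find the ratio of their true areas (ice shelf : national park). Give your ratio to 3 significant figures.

0.145

Mercator's areal exaggeration is sec²φ; hence true area = (apparent area) · cos²φ.
True area of ice shelf: 140000 × cos²(71.3°) = 140000 × 0.1028 = 14390 km².
True area of national park: 140000 × cos²(32.8°) = 140000 × 0.7066 = 98920 km².
Ratio = 14390 / 98920 ≈ 0.145.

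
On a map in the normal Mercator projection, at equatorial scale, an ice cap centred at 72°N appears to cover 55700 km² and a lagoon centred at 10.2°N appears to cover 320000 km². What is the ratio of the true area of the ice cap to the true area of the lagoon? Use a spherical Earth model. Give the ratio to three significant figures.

0.0172

On Mercator the areal scale is sec²φ, so true area = apparent × cos²φ.
True area of ice cap: 55700 × cos²(72°) = 55700 × 0.09549 = 5319 km².
True area of lagoon: 320000 × cos²(10.2°) = 320000 × 0.9686 = 310000 km².
Ratio = 5319 / 310000 ≈ 0.0172.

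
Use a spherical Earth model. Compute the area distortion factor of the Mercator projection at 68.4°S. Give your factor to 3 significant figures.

For Mercator, h = k = sec φ (a conformal cylindrical projection has a single point scale, 1/cos φ).
Areal scale = k² = sec²φ = 1/cos²(68.4°) = 1/0.3681² = 7.379.

7.38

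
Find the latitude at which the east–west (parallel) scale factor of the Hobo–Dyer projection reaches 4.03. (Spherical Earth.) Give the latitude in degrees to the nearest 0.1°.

78.6°

Hobo–Dyer is a cylindrical equal-area projection with standard parallels at ±37.5°. A cylindrical equal-area projection with standard parallel φ₀ has meridian scale h = cos φ / cos φ₀ and parallel scale k = cos φ₀ / cos φ (so areas are preserved, h·k = 1).
k = cos φ₀ / cos φ = 4.03  ⇒  cos φ = cos 37.5° / 4.03 = 0.1969.
φ = arccos(0.1969) ≈ 78.6°.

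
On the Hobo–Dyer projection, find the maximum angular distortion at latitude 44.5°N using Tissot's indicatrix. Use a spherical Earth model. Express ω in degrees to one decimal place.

12.2°

Hobo–Dyer is a cylindrical equal-area projection with standard parallels at ±37.5°. Cylindrical equal-area (φ₀ = 37.5°): h = cos φ / cos 37.5° along meridians, k = cos 37.5° / cos φ along parallels; h·k = 1.
At 44.5°: h = 0.8990, k = 1.112; principal scales a = 1.112, b = 0.8990.
sin(ω/2) = (a − b)/(a + b) = 0.2133/2.011 = 0.1060, so ω = 2 arcsin(0.1060) ≈ 12.2°.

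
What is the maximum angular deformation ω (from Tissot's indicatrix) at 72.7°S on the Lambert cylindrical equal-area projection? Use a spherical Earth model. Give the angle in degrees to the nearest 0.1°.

113.8°

The Lambert cylindrical equal-area projection is the cylindrical equal-area projection with its standard parallel at the equator (φ₀ = 0). Cylindrical equal-area (φ₀ = 0°): h = cos φ / cos 0° along meridians, k = cos 0° / cos φ along parallels; h·k = 1.
At 72.7°: h = 0.2974, k = 3.363; principal scales a = 3.363, b = 0.2974.
sin(ω/2) = (a − b)/(a + b) = 3.065/3.660 = 0.8375, so ω = 2 arcsin(0.8375) ≈ 113.8°.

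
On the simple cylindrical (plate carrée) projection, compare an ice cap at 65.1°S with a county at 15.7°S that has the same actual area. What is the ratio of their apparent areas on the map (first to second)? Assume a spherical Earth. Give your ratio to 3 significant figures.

2.29

For the equirectangular projection with φ₀ = 0 (plate carrée), h = 1 along meridians and k = sec φ along parallels.
Areal scale at 65.1°: h·k = 1.000 × 2.375 = 2.375.
Areal scale at 15.7°: h·k = 1.000 × 1.039 = 1.039.
Ratio = 2.375/1.039 ≈ 2.29.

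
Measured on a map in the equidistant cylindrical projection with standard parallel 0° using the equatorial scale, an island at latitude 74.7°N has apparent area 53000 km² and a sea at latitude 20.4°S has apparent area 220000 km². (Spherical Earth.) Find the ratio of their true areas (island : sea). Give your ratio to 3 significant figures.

Plate carrée has h = 1 and k = sec φ, giving areal scale sec φ; true area = (apparent area) · cos φ.
True area of island: 53000 × cos(74.7°) = 53000 × 0.2639 = 13990 km².
True area of sea: 220000 × cos(20.4°) = 220000 × 0.9373 = 206200 km².
Ratio = 13990 / 206200 ≈ 0.0678.

0.0678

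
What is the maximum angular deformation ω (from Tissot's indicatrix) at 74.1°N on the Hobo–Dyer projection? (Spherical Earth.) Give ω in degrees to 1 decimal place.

103.8°

Hobo–Dyer is a cylindrical equal-area projection with standard parallels at ±37.5°. A cylindrical equal-area projection with standard parallel φ₀ has meridian scale h = cos φ / cos φ₀ and parallel scale k = cos φ₀ / cos φ (so areas are preserved, h·k = 1).
At 74.1°: h = 0.3453, k = 2.896; principal scales a = 2.896, b = 0.3453.
sin(ω/2) = (a − b)/(a + b) = 2.551/3.241 = 0.7869, so ω = 2 arcsin(0.7869) ≈ 103.8°.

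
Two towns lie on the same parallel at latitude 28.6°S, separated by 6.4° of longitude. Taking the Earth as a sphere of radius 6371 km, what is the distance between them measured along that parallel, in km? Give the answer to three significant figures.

Arc length along a parallel = R cos φ · Δλ (with Δλ in radians).
= 6371 × cos 28.6° × (6.4° × π/180) = 6371 × 0.8780 × 0.1117 ≈ 625 km.

625 km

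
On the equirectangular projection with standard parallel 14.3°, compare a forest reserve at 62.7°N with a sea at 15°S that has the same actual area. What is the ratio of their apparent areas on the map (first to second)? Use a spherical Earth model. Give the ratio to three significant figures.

With standard parallel φ₀ = 14.3°, the equirectangular projection gives x = Rλ cos φ₀, y = Rφ, so h = 1 and k = cos 14.3° / cos φ.
Areal scale at 62.7°: h·k = 1.000 × 2.113 = 2.113.
Areal scale at 15°: h·k = 1.000 × 1.003 = 1.003.
Ratio = 2.113/1.003 ≈ 2.11.

2.11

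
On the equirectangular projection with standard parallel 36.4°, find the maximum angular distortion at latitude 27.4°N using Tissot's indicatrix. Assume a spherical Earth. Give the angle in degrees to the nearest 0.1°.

With standard parallel φ₀ = 36.4°, the equirectangular projection gives x = Rλ cos φ₀, y = Rφ, so h = 1 and k = cos 36.4° / cos φ.
At 27.4°: h = 1.000, k = 0.9066; principal scales a = 1.000, b = 0.9066.
sin(ω/2) = (a − b)/(a + b) = 0.09340/1.907 = 0.04899, so ω = 2 arcsin(0.04899) ≈ 5.6°.

5.6°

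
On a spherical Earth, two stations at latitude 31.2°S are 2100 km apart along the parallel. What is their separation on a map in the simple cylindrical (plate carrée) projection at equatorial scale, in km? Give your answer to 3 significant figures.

In the plate carrée (x = Rλ, y = Rφ), meridians are true-scale (h = 1) and parallels are stretched by k = sec φ.
Along the parallel, k = sec 31.2° = 1/0.8554 = 1.169.
Map distance = 2100 × 1.169 ≈ 2460 km.

2460 km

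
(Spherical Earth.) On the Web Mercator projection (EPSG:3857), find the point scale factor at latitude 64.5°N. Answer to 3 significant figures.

The Mercator projection is conformal; its linear scale factor is the same in every direction and equals sec φ = 1/cos φ.
k = 1/cos 64.5° = 1/0.4305 = 2.323.

2.32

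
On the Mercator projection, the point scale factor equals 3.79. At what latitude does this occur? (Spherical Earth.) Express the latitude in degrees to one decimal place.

74.7°

Mercator scale is k = sec φ = 1/cos φ.
1/cos φ = 3.79  ⇒  cos φ = 0.2639  ⇒  φ = arccos(0.2639) ≈ 74.7°.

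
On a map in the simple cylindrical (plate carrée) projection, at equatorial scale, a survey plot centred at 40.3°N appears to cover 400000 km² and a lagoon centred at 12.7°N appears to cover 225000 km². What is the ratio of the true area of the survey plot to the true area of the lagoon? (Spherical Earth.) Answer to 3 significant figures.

1.39

On the plate carrée, areal scale = h·k = 1 × sec φ, so true area = apparent × cos φ.
True area of survey plot: 400000 × cos(40.3°) = 400000 × 0.7627 = 305100 km².
True area of lagoon: 225000 × cos(12.7°) = 225000 × 0.9755 = 219500 km².
Ratio = 305100 / 219500 ≈ 1.39.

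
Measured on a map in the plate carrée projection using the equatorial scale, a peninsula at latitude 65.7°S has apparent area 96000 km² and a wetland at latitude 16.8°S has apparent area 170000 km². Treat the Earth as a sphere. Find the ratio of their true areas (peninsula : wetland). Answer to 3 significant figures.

0.243

On the plate carrée, areal scale = h·k = 1 × sec φ, so true area = apparent × cos φ.
True area of peninsula: 96000 × cos(65.7°) = 96000 × 0.4115 = 39510 km².
True area of wetland: 170000 × cos(16.8°) = 170000 × 0.9573 = 162700 km².
Ratio = 39510 / 162700 ≈ 0.243.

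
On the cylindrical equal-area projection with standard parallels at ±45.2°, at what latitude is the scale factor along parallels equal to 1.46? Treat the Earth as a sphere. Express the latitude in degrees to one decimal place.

A cylindrical equal-area projection with standard parallel φ₀ has meridian scale h = cos φ / cos φ₀ and parallel scale k = cos φ₀ / cos φ (so areas are preserved, h·k = 1).
k = cos φ₀ / cos φ = 1.46  ⇒  cos φ = cos 45.2° / 1.46 = 0.4826.
φ = arccos(0.4826) ≈ 61.1°.

61.1°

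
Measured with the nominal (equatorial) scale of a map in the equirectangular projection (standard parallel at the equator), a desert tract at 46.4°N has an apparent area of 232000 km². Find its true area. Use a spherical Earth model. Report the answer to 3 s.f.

160000 km²

For the equirectangular projection with φ₀ = 0 (plate carrée), h = 1 along meridians and k = sec φ along parallels.
Areal scale = h·k = 1 × sec φ; at 46.4°, h = 1.000, k = 1.450, so h·k = 1.450.
True area = apparent / (areal scale) = 232000 / 1.450 ≈ 160000 km².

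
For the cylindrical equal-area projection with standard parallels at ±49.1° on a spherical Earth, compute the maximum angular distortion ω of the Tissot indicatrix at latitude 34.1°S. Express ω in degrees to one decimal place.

For cylindrical equal-area with standard parallel φ₀, h = cos φ / cos φ₀ and k = cos φ₀ / cos φ, so h·k = 1.
At 34.1°: h = 1.265, k = 0.7907; principal scales a = 1.265, b = 0.7907.
sin(ω/2) = (a − b)/(a + b) = 0.4740/2.055 = 0.2306, so ω = 2 arcsin(0.2306) ≈ 26.7°.

26.7°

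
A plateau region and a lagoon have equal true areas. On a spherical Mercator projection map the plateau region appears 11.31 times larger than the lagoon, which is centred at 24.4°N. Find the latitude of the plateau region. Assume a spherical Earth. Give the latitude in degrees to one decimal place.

74.3°

On Mercator, (apparent₁)/(apparent₂) = sec²φ₁ / sec²φ₂ when true areas are equal.
cos²φ₂ / cos²φ₁ = 11.31  ⇒  cos φ₁ = cos 24.4° / √11.31 = 0.9107/3.363 = 0.2708.
φ₁ = arccos(0.2708) ≈ 74.3°.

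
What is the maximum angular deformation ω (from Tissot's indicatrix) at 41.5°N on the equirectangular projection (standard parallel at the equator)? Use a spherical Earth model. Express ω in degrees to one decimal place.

In the plate carrée (x = Rλ, y = Rφ), meridians are true-scale (h = 1) and parallels are stretched by k = sec φ.
At 41.5°: h = 1.000, k = 1.335; principal scales a = 1.335, b = 1.000.
sin(ω/2) = (a − b)/(a + b) = 0.3352/2.335 = 0.1435, so ω = 2 arcsin(0.1435) ≈ 16.5°.

16.5°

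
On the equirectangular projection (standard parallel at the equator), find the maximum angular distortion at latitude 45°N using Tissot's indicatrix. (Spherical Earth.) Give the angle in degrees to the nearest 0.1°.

In the plate carrée (x = Rλ, y = Rφ), meridians are true-scale (h = 1) and parallels are stretched by k = sec φ.
At 45°: h = 1.000, k = 1.414; principal scales a = 1.414, b = 1.000.
sin(ω/2) = (a − b)/(a + b) = 0.4142/2.414 = 0.1716, so ω = 2 arcsin(0.1716) ≈ 19.8°.

19.8°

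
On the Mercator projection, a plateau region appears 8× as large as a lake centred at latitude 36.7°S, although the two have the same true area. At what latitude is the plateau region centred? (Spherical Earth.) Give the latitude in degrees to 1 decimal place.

On Mercator, (apparent₁)/(apparent₂) = sec²φ₁ / sec²φ₂ when true areas are equal.
cos²φ₂ / cos²φ₁ = 8  ⇒  cos φ₁ = cos 36.7° / √8 = 0.8018/2.828 = 0.2835.
φ₁ = arccos(0.2835) ≈ 73.5°.

73.5°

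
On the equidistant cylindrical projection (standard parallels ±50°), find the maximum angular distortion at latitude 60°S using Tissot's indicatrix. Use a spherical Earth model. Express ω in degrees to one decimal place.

With standard parallel φ₀ = 50°, the equirectangular projection gives x = Rλ cos φ₀, y = Rφ, so h = 1 and k = cos 50° / cos φ.
At 60°: h = 1.000, k = 1.286; principal scales a = 1.286, b = 1.000.
sin(ω/2) = (a − b)/(a + b) = 0.2856/2.286 = 0.1249, so ω = 2 arcsin(0.1249) ≈ 14.4°.

14.4°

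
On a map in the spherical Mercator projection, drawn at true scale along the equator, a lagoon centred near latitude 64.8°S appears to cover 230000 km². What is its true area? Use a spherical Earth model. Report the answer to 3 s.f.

The Mercator projection is conformal; its linear scale factor is the same in every direction and equals sec φ = 1/cos φ.
Areal scale = k² = sec²φ = 1/cos²(64.8°) = 1/0.4258² = 5.516.
True area = apparent / (areal scale) = 230000 / 5.516 ≈ 41700 km².

41700 km²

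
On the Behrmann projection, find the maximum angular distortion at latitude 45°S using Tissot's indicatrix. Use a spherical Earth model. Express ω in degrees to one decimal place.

Behrmann is a cylindrical equal-area projection with standard parallels at ±30°. A cylindrical equal-area projection with standard parallel φ₀ has meridian scale h = cos φ / cos φ₀ and parallel scale k = cos φ₀ / cos φ (so areas are preserved, h·k = 1).
At 45°: h = 0.8165, k = 1.225; principal scales a = 1.225, b = 0.8165.
sin(ω/2) = (a − b)/(a + b) = 0.4082/2.041 = 0.2000, so ω = 2 arcsin(0.2000) ≈ 23.1°.

23.1°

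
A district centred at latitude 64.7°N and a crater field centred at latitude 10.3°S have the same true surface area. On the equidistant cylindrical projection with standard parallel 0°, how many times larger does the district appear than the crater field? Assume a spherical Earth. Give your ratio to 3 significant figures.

Plate carrée maps x = Rλ, y = Rφ. The meridian scale is h = 1 and the parallel scale is k = 1/cos φ = sec φ.
Areal scale at 64.7°: h·k = 1.000 × 2.340 = 2.340.
Areal scale at 10.3°: h·k = 1.000 × 1.016 = 1.016.
Ratio = 2.340/1.016 ≈ 2.30.

2.30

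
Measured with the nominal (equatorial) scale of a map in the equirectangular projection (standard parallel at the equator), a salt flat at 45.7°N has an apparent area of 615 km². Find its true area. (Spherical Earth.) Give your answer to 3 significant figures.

430 km²

For the equirectangular projection with φ₀ = 0 (plate carrée), h = 1 along meridians and k = sec φ along parallels.
Areal scale = h·k = 1 × sec φ; at 45.7°, h = 1.000, k = 1.432, so h·k = 1.432.
True area = apparent / (areal scale) = 615 / 1.432 ≈ 430 km².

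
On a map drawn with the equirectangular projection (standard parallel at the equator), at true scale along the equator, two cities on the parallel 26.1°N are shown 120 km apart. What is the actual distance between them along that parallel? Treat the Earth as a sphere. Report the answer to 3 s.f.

In the plate carrée (x = Rλ, y = Rφ), meridians are true-scale (h = 1) and parallels are stretched by k = sec φ.
Along the parallel at 26.1°, map distances are exaggerated by k = sec 26.1° = 1.114.
True distance = 120 / 1.114 = 120 × cos 26.1° ≈ 108 km.

108 km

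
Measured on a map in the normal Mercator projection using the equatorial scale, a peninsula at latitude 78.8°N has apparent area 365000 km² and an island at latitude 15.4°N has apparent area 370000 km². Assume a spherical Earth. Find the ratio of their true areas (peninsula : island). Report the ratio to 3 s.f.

0.0400

Mercator's areal exaggeration is sec²φ; hence true area = (apparent area) · cos²φ.
True area of peninsula: 365000 × cos²(78.8°) = 365000 × 0.03773 = 13770 km².
True area of island: 370000 × cos²(15.4°) = 370000 × 0.9295 = 343900 km².
Ratio = 13770 / 343900 ≈ 0.0400.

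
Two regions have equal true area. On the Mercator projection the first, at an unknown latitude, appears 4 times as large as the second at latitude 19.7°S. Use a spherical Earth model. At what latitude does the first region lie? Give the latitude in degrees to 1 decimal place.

61.9°

On Mercator, (apparent₁)/(apparent₂) = sec²φ₁ / sec²φ₂ when true areas are equal.
cos²φ₂ / cos²φ₁ = 4  ⇒  cos φ₁ = cos 19.7° / √4 = 0.9415/2.000 = 0.4707.
φ₁ = arccos(0.4707) ≈ 61.9°.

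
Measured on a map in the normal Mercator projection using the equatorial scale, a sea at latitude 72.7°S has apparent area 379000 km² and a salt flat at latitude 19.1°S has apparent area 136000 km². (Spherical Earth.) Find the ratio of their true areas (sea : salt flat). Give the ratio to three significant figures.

0.276

Mercator's areal exaggeration is sec²φ; hence true area = (apparent area) · cos²φ.
True area of sea: 379000 × cos²(72.7°) = 379000 × 0.08843 = 33520 km².
True area of salt flat: 136000 × cos²(19.1°) = 136000 × 0.8929 = 121400 km².
Ratio = 33520 / 121400 ≈ 0.276.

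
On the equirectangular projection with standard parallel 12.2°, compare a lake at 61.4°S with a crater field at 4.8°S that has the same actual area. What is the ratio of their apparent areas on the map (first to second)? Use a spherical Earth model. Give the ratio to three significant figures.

2.08

The equidistant cylindrical projection with φ₀ = 12.2° has h = 1 (meridians true) and k = cos φ₀ / cos φ along parallels.
Areal scale at 61.4°: h·k = 1.000 × 2.042 = 2.042.
Areal scale at 4.8°: h·k = 1.000 × 0.9809 = 0.9809.
Ratio = 2.042/0.9809 ≈ 2.08.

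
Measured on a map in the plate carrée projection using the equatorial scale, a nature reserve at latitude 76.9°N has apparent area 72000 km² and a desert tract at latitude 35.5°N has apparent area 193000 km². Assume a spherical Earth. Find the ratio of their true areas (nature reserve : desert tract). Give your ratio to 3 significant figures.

Plate carrée has h = 1 and k = sec φ, giving areal scale sec φ; true area = (apparent area) · cos φ.
True area of nature reserve: 72000 × cos(76.9°) = 72000 × 0.2267 = 16320 km².
True area of desert tract: 193000 × cos(35.5°) = 193000 × 0.8141 = 157100 km².
Ratio = 16320 / 157100 ≈ 0.104.

0.104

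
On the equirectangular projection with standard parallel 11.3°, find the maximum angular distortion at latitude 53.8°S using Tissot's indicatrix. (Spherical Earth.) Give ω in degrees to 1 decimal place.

28.7°

The equidistant cylindrical projection with φ₀ = 11.3° has h = 1 (meridians true) and k = cos φ₀ / cos φ along parallels.
At 53.8°: h = 1.000, k = 1.660; principal scales a = 1.660, b = 1.000.
sin(ω/2) = (a − b)/(a + b) = 0.6604/2.660 = 0.2482, so ω = 2 arcsin(0.2482) ≈ 28.7°.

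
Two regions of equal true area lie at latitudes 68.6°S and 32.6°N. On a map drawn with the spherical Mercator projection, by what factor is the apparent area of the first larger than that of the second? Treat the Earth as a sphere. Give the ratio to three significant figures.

5.33

Mercator is conformal with k = sec φ, so areal scale = k² = sec²φ.
At 68.6°: sec²(68.6°) = 1/0.3649² = 7.511.
At 32.6°: sec²(32.6°) = 1/0.8425² = 1.409.
Ratio = 7.511/1.409 = cos²(32.6°)/cos²(68.6°) ≈ 5.33.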